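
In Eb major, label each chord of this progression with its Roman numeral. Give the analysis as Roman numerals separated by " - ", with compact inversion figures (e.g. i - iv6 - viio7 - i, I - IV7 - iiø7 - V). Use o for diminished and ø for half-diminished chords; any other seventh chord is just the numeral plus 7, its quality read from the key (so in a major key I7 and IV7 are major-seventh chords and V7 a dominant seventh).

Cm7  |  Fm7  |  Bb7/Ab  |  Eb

Cm7 has root C, degree 6 in Eb major, so vi7.
Fm7: minor seventh chord on F = scale degree 2 → ii7.
Bb7/Ab: root Bb is the dominant; dominant seventh chord there is V42.
Eb: major triad on Eb = scale degree 1 → I.

vi7 - ii7 - V42 - I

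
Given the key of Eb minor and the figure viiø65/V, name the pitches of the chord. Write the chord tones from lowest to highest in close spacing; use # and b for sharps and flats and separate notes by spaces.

C Eb G A

viiø65/V is a secondary leading-tone chord. The target V is Bb in Eb minor; the applied chord is rooted a semitone below, on A.
Building a half-diminished seventh chord on A gives A-C-Eb-G.
The figured bass 65 indicates first inversion, placing the third (C) in the bass: C-Eb-G-A.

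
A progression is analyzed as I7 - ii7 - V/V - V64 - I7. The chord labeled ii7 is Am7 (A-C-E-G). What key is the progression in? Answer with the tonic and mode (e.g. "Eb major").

G major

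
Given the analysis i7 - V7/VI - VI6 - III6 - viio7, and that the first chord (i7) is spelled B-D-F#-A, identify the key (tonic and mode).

i7 is given as B-D-F#-A — a minor seventh chord with root B.
If B is scale degree 1 and the mode makes that degree carry a minor seventh chord, the tonic is B and the mode is minor.

B minor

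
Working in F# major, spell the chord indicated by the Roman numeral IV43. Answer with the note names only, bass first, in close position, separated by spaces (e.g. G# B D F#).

In F# major, the fourth degree is B, and the diatonic chord built there is a major seventh chord.
That chord is spelled B-D#-F#-A#.
The figured bass 43 indicates second inversion, placing the fifth (F#) in the bass: F#-A#-B-D#.

F# A# B D#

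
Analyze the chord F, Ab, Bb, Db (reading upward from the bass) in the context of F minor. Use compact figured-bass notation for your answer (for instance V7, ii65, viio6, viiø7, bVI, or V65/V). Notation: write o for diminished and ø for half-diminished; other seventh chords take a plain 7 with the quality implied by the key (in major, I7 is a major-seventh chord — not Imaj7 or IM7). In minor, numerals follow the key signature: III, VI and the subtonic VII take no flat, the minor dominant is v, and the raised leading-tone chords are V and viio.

The pitches Bb-Db-F-Ab form a minor seventh chord rooted on Bb.
In F minor, Bb is the subdominant; the diatonic minor seventh chord there is iv7.
With F in the bass the chord is in second inversion, so the figured bass is 43.

iv43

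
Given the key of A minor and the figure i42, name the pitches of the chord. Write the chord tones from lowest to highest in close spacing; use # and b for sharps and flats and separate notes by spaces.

G A C E

In A minor, the tonic is A, and the diatonic chord built there is a minor seventh chord.
That chord is spelled A-C-E-G.
With the 42 figure the chord is in third inversion; from the bass G upward in close position it reads G-A-C-E.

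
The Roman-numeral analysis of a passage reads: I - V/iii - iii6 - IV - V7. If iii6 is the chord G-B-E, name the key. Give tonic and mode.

C major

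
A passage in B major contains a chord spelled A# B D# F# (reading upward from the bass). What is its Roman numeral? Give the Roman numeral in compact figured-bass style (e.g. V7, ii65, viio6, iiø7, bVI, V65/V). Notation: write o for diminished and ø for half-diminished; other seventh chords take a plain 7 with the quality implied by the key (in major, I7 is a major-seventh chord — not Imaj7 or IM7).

I42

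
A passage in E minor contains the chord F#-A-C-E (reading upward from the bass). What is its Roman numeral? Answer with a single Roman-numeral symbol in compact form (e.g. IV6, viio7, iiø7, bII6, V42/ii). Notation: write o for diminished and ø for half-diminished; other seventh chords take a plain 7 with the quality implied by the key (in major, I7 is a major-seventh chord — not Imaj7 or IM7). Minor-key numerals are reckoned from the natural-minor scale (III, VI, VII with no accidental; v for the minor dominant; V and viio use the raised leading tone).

iiø7

The pitches F#-A-C-E form a half-diminished seventh chord rooted on F#.
In E minor, F# is the supertonic; the diatonic half-diminished seventh chord there is iiø7.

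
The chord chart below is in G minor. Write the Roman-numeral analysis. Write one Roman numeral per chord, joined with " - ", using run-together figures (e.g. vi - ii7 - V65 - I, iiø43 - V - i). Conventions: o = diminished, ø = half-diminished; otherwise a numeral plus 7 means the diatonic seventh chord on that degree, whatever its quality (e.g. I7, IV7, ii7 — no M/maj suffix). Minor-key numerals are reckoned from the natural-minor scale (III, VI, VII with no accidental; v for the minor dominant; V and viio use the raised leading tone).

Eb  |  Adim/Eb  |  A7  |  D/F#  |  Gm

Eb has root Eb, degree 6 in G minor, so VI.
Adim/Eb has root A, degree 2 in G minor, so iio64.
A7: chromatic; A is V of V, so V7/V.
D/F#: root D is the dominant; major triad there is V6.
Gm: minor triad on G = scale degree 1 → i.

VI - iio64 - V7/V - V6 - i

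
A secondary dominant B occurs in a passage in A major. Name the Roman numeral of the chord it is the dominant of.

V

The chord is a major triad on B.
A dominant resolves down a perfect fifth: B → E. In A major, E is scale degree 5, i.e. V.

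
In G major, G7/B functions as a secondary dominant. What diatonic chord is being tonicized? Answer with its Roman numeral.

The chord is a dominant seventh chord on G.
A dominant resolves down a perfect fifth: G → C. In G major, C is scale degree 4, i.e. IV.

IV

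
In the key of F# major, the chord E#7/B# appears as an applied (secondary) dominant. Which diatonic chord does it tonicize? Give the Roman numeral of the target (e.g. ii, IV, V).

The chord is a dominant seventh chord on E#.
A dominant resolves down a perfect fifth: E# → A#. In F# major, A# is scale degree 3, i.e. iii.

iii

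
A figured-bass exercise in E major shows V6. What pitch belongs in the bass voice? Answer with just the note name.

V in E major has root B; the chord is B-D#-F#.
The figure 6 means first inversion — the third is in the bass.

D#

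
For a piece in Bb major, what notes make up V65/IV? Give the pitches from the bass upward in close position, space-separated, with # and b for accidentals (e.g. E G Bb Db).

V65/IV is a secondary dominant — the dominant seventh of IV. IV in Bb major is Eb, so the applied chord's root is Bb, a perfect fifth above.
Building a dominant seventh chord on Bb gives Bb-D-F-Ab.
The figured bass 65 indicates first inversion, placing the third (D) in the bass: D-F-Ab-Bb.

D F Ab Bb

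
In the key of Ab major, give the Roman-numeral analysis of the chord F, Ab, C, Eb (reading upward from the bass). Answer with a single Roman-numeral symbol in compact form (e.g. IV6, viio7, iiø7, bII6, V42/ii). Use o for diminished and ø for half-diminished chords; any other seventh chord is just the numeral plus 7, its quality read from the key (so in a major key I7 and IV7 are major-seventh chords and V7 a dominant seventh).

The pitches F-Ab-C-Eb form a minor seventh chord rooted on F.
F is scale degree 6 in Ab major, and a minor seventh chord on that degree is written vi7.

vi7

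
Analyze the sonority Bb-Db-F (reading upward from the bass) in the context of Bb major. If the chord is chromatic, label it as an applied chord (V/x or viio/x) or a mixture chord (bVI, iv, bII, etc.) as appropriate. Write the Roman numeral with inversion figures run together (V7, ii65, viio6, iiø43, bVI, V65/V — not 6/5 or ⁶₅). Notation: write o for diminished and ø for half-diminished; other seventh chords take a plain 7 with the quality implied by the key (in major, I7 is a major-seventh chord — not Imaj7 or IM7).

i

Stacked in thirds the chord is Bb-Db-F: a minor triad on Bb.
Bb is the first degree of Bb major. This is the minor tonic, borrowed from the parallel minor.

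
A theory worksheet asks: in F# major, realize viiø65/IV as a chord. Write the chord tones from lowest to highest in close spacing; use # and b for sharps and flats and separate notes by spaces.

C# E G# A#

The slash marks an applied leading-tone chord: viio of IV. In F# major, IV is B, so the leading tone to it is A#, a half step below.
Building a half-diminished seventh chord on A# gives A#-C#-E-G#.
The figured bass 65 indicates first inversion, placing the third (C#) in the bass: C#-E-G#-A#.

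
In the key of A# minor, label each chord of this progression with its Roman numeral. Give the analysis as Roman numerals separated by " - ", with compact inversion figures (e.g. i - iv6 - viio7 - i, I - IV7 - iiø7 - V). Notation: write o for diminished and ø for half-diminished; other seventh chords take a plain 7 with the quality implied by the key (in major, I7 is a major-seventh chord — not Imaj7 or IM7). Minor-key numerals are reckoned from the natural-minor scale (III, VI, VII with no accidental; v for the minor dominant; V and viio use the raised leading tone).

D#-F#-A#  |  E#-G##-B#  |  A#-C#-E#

D#-F#-A#: minor triad on D# = scale degree 4 → iv.
E#-G##-B#: root E# is the dominant; major triad there is V.
A#-C#-E#: root A# is the tonic; minor triad there is i.

iv - V - i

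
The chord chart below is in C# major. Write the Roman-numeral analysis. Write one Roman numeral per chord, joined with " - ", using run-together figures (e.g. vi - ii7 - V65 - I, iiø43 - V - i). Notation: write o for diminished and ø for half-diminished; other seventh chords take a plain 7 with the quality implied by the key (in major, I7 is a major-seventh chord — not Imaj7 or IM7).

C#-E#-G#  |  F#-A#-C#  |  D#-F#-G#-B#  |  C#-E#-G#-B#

I - IV - V43 - I7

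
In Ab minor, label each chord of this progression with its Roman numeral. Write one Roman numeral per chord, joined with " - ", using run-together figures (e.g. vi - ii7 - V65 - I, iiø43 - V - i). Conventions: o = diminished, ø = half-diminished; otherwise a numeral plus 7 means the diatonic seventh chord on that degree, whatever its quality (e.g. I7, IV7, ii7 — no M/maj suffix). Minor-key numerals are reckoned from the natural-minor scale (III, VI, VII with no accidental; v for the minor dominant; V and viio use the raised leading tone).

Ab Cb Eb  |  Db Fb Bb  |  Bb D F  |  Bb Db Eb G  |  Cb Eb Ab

Ab-Cb-Eb: minor triad on Ab = scale degree 1 → i.
Db-Fb-Bb has root Bb, degree 2 in Ab minor, so iio6.
Bb-D-F: chromatic; Bb is V of V, so V/V.
Bb-Db-Eb-G: dominant seventh chord on Eb = scale degree 5 → V43.
Cb-Eb-Ab has root Ab, degree 1 in Ab minor, so i6.

i - iio6 - V/V - V43 - i6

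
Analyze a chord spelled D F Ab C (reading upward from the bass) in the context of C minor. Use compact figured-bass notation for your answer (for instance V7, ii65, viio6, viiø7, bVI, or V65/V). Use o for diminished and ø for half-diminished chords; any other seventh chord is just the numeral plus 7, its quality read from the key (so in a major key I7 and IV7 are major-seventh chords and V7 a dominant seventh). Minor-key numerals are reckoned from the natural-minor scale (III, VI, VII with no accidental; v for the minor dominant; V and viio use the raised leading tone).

The pitches D-F-Ab-C form a half-diminished seventh chord rooted on D.
D is scale degree 2 in C minor, and a half-diminished seventh chord on that degree is written iiø7.

iiø7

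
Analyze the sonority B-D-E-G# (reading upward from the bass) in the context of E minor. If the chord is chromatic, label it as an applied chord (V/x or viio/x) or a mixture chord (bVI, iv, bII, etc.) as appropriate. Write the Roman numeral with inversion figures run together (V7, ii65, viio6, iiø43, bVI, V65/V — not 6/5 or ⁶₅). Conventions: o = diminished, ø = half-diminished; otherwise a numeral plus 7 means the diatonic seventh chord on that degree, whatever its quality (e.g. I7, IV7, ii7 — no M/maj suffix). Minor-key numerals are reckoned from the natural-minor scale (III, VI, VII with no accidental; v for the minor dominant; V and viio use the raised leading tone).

V43/iv

Stacked in thirds the chord is E-G#-B-D: a dominant seventh chord on E.
E is not a diatonic chord root with this quality in E minor, but it lies a perfect fifth above A (iv), so the chord functions as an applied dominant of iv.
With B in the bass the chord is in second inversion, so the figured bass is 43.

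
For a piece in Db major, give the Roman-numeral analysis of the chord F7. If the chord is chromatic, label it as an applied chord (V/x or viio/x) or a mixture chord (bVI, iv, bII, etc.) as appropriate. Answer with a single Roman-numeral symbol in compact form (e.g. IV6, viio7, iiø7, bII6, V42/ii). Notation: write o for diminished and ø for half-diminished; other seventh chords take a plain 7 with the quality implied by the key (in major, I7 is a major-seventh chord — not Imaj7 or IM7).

V7/vi

The pitches F-A-C-Eb form a dominant seventh chord rooted on F.
F is not a diatonic chord root with this quality in Db major, but it lies a perfect fifth above Bb (vi), so the chord functions as an applied dominant of vi.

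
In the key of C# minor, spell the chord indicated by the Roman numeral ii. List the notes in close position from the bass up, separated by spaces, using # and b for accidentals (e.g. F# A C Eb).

Scale degree 2 in C# minor is D#; here the chord built on it is altered to a minor triad. ii is the minor supertonic, borrowed from the parallel major (the Dorian ii).
So the chord is D#-F#-A#, a minor triad.

D# F# A#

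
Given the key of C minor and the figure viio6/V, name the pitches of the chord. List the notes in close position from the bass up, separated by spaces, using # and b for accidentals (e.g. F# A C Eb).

A C F#

viio6/V is a secondary leading-tone chord. The target V is G in C minor; the applied chord is rooted a semitone below, on F#.
Building a diminished triad on F# gives F#-A-C.
The figured bass 6 indicates first inversion, placing the third (A) in the bass: A-C-F#.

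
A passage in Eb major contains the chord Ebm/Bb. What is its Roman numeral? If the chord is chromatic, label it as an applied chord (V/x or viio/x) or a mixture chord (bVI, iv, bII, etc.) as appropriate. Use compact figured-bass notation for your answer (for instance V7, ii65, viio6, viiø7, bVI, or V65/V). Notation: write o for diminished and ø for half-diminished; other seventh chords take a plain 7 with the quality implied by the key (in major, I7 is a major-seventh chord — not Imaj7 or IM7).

i64

The pitches Eb-Gb-Bb form a minor triad rooted on Eb.
Eb is the first degree of Eb major. This is the minor tonic, borrowed from the parallel minor.
With Bb in the bass the chord is in second inversion, so the figured bass is 64.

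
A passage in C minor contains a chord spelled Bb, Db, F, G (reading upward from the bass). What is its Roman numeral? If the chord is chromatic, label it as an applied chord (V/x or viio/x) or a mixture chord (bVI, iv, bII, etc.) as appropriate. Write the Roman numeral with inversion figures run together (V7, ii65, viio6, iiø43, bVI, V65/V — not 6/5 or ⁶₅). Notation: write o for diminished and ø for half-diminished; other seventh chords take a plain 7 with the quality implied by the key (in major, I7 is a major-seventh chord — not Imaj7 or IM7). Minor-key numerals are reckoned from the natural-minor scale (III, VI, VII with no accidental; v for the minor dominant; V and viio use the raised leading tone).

The pitches G-Bb-Db-F form a half-diminished seventh chord rooted on G.
G sits a half step below Ab (VI in C minor); a diminished chord there is the applied leading-tone chord of VI.
With Bb in the bass the chord is in first inversion, so the figured bass is 65.

viiø65/VI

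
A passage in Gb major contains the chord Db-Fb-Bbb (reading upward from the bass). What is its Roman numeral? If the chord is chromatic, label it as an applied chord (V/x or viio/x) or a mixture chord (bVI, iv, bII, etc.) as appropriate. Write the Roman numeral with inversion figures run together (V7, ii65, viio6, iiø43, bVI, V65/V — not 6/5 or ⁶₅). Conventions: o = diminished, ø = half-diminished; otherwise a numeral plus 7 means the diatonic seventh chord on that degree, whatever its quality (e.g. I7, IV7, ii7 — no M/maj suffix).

bIII6

Stacked in thirds the chord is Bbb-Db-Fb: a major triad on Bbb.
Bbb is the lowered third degree of Gb major (diatonic 3 would be Bb). This is a major triad on the lowered third degree, borrowed from the parallel minor.
With Db in the bass the chord is in first inversion, so the figured bass is 6.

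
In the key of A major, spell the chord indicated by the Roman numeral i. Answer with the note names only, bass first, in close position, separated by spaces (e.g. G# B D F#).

i is the minor tonic, borrowed from the parallel minor. In A major that root is A.
So the chord is A-C-E.

A C E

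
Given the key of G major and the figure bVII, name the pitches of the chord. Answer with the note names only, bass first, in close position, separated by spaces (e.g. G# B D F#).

Scale degree 7 in G major is F#; lowering it a half step gives F. bVII is a major triad on the lowered seventh degree (the subtonic), borrowed from the parallel minor.
So the chord is F-A-C, a major triad.

F A C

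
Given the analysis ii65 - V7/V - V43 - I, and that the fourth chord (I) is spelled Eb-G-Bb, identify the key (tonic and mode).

The anchor chord is a major triad on Eb, labeled I.
If Eb is scale degree 1 and the mode makes that degree carry a major triad, the tonic is Eb and the mode is major.

Eb major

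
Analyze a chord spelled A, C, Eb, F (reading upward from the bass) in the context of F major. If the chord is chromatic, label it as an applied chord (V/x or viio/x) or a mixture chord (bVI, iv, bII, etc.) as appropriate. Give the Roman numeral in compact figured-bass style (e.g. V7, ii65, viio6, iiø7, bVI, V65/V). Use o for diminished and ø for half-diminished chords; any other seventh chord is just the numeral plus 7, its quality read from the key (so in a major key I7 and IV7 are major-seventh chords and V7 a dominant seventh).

V65/IV

The pitches F-A-C-Eb form a dominant seventh chord rooted on F.
F is not a diatonic chord root with this quality in F major, but it lies a perfect fifth above Bb (IV), so the chord functions as an applied dominant of IV.
With A in the bass the chord is in first inversion, so the figured bass is 65.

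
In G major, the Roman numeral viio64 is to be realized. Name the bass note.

viio in G major has root F#; the chord is F#-A-C.
The figure 64 means second inversion — the fifth is in the bass.

C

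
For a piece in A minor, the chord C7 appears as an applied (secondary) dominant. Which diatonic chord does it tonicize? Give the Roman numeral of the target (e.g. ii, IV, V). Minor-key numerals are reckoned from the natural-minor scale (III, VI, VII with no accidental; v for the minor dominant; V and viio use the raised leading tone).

VI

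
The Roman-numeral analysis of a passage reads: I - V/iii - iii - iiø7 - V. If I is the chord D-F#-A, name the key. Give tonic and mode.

D major

The chord D is a major triad rooted on D; its label is I.
If D is scale degree 1 and the mode makes that degree carry a major triad, the tonic is D and the mode is major.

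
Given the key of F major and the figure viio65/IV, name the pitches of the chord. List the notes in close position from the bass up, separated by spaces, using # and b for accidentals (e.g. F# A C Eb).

viio65/IV is a secondary leading-tone chord. The target IV is Bb in F major; the applied chord is rooted a semitone below, on A.
Building a fully diminished seventh chord on A gives A-C-Eb-Gb.
With the 65 figure the chord is in first inversion; from the bass C upward in close position it reads C-Eb-Gb-A.

C Eb Gb A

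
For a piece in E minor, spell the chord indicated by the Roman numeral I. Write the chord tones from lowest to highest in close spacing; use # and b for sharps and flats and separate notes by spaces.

E G# B

I is the major tonic (Picardy third), borrowed from the parallel major. In E minor that root is E.
So the chord is E-G#-B.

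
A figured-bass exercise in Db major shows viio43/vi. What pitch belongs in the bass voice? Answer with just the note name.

The applied chord viio43/vi is rooted on A: A-C-Eb-Gb.
The figure 43 means second inversion — the fifth is in the bass.

Eb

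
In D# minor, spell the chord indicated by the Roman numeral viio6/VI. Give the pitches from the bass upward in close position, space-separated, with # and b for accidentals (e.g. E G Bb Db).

viio6/VI is a secondary leading-tone chord. The target VI is B in D# minor; the applied chord is rooted a semitone below, on A#.
Building a diminished triad on A# gives A#-C#-E.
With the 6 figure the chord is in first inversion; from the bass C# upward in close position it reads C#-E-A#.

C# E A#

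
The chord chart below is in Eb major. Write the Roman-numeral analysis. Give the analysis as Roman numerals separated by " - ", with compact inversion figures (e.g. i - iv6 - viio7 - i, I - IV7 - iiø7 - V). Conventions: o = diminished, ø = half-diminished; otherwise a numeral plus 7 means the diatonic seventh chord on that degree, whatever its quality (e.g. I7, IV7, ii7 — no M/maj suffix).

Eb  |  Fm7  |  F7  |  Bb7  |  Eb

I - ii7 - V7/V - V7 - I

Eb: root Eb is the tonic; major triad there is I.
Fm7: minor seventh chord on F = scale degree 2 → ii7.
F7 is the secondary dominant of V (dominant seventh chord on F): V7/V.
Bb7 has root Bb, degree 5 in Eb major, so V7.
Eb: major triad on Eb = scale degree 1 → I.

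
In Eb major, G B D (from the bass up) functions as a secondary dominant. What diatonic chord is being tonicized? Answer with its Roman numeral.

The chord is a major triad on G.
A dominant resolves down a perfect fifth: G → C. In Eb major, C is scale degree 6, i.e. vi.

vi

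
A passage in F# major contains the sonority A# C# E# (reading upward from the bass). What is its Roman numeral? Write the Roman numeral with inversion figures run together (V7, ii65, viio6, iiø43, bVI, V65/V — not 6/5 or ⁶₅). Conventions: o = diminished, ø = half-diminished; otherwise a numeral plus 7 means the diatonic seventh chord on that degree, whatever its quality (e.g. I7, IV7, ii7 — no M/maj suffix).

The pitches A#-C#-E# form a minor triad rooted on A#.
In F# major, A# is the mediant; the diatonic minor triad there is iii.

iii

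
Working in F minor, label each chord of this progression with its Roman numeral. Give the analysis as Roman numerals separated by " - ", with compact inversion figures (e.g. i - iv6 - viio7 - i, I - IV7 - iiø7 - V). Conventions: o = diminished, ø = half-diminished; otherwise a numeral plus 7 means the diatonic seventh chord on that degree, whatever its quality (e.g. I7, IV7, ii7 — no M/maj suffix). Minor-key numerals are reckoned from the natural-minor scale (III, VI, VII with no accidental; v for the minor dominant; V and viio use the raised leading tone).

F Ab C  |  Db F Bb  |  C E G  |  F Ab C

i - iv6 - V - i

F-Ab-C: root F is the tonic; minor triad there is i.
Db-F-Bb has root Bb, degree 4 in F minor, so iv6.
C-E-G: root C is the dominant; major triad there is V.
F-Ab-C: root F is the tonic; minor triad there is i.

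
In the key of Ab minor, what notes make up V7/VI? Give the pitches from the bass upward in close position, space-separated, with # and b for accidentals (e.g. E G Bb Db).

Cb Eb Gb Bbb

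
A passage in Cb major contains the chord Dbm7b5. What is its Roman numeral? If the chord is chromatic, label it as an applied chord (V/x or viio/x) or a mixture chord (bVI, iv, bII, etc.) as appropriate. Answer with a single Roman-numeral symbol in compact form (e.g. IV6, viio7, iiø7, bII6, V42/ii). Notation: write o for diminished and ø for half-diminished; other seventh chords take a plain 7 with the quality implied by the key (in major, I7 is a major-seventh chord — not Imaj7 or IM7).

iiø7

The pitches Db-Fb-Abb-Cb form a half-diminished seventh chord rooted on Db.
Db is the second degree of Cb major. This is the half-diminished supertonic seventh, borrowed from the parallel minor.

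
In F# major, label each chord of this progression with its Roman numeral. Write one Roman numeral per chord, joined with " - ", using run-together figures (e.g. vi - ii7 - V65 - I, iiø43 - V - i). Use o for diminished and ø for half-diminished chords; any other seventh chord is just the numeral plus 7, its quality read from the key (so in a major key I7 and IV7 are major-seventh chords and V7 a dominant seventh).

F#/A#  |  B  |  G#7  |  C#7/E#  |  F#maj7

I6 - IV - V7/V - V65 - I7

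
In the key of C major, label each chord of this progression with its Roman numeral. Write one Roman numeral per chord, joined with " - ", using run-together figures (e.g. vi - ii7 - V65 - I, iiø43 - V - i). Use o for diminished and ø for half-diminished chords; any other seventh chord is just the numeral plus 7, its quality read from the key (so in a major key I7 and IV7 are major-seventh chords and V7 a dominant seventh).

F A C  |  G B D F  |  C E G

IV - V7 - I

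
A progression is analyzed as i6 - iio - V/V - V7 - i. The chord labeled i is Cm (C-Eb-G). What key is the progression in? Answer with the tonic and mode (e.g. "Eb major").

The chord Cm is a minor triad rooted on C; its label is i.
If C is scale degree 1 and the mode makes that degree carry a minor triad, the tonic is C and the mode is minor.

C minor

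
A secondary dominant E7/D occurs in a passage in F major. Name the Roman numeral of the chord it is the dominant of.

iii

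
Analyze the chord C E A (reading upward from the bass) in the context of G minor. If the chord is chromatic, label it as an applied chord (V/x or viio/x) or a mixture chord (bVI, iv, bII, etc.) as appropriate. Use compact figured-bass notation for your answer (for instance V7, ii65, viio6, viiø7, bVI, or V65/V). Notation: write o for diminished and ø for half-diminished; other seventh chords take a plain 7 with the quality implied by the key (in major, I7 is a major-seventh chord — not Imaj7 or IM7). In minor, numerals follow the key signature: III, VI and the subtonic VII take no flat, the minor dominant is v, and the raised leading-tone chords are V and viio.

Stacked in thirds the chord is A-C-E: a minor triad on A.
A is the second degree of G minor. This is the minor supertonic, borrowed from the parallel major (the Dorian ii).
With C in the bass the chord is in first inversion, so the figured bass is 6.

ii6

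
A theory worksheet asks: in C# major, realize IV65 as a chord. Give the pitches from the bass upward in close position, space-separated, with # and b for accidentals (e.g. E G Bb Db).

The numeral's case and figure indicate a major seventh chord. In C# major its root, the fourth degree, is F#.
That chord is spelled F#-A#-C#-E#.
The figured bass 65 indicates first inversion, placing the third (A#) in the bass: A#-C#-E#-F#.

A# C# E# F#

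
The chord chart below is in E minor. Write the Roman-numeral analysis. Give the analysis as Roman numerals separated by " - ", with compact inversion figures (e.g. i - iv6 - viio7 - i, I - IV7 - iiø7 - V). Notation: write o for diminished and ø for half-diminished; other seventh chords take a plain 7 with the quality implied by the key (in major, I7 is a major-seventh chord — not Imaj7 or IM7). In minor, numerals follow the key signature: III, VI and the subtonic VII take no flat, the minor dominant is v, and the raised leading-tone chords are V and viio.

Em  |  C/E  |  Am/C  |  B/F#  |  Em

Em has root E, degree 1 in E minor, so i.
C/E: major triad on C = scale degree 6 → VI6.
Am/C has root A, degree 4 in E minor, so iv6.
B/F# has root B, degree 5 in E minor, so V64.
Em: minor triad on E = scale degree 1 → i.

i - VI6 - iv6 - V64 - i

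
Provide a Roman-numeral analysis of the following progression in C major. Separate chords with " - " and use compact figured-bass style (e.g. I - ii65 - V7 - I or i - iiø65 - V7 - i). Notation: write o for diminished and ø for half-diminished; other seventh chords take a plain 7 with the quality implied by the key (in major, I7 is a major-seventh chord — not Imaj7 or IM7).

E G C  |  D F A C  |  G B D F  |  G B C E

E-G-C: major triad on C = scale degree 1 → I6.
D-F-A-C: minor seventh chord on D = scale degree 2 → ii7.
G-B-D-F: root G is the dominant; dominant seventh chord there is V7.
G-B-C-E: root C is the tonic; major seventh chord there is I43.

I6 - ii7 - V7 - I43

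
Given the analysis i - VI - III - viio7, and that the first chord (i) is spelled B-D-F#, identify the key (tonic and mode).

B minor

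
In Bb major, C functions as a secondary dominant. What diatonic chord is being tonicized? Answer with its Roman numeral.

V

The chord is a major triad on C.
A dominant resolves down a perfect fifth: C → F. In Bb major, F is scale degree 5, i.e. V.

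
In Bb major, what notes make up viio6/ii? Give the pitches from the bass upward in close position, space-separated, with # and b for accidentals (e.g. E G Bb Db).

D F B

The slash marks an applied leading-tone chord: viio of ii. In Bb major, ii is C, so the leading tone to it is B, a half step below.
Building a diminished triad on B gives B-D-F.
With the 6 figure the chord is in first inversion; from the bass D upward in close position it reads D-F-B.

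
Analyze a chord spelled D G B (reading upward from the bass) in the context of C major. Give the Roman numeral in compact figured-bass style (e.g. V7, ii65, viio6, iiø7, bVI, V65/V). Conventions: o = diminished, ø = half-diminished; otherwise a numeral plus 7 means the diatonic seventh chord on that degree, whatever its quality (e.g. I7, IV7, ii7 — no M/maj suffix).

V64

Stacked in thirds the chord is G-B-D: a major triad on G.
G is scale degree 5 in C major, and a major triad on that degree is written V.
With D in the bass the chord is in second inversion, so the figured bass is 64.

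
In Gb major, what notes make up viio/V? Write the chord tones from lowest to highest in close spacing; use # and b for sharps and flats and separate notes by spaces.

C Eb Gb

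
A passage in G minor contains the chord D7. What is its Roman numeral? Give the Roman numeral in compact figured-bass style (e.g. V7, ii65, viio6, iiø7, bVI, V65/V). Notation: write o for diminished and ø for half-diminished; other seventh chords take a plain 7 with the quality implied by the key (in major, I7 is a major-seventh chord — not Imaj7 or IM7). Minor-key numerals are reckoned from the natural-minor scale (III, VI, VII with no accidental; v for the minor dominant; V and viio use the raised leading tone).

V7

The pitches D-F#-A-C form a dominant seventh chord rooted on D.
In G minor, D is the dominant; the diatonic dominant seventh chord there is V7.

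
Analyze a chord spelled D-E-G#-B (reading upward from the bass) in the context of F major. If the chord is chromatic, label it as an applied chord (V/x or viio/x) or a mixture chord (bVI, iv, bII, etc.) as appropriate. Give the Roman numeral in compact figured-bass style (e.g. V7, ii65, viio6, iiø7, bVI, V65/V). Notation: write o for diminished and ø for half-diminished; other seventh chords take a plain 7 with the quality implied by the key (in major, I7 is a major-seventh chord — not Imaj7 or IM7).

V42/iii

The pitches E-G#-B-D form a dominant seventh chord rooted on E.
E is not a diatonic chord root with this quality in F major, but it lies a perfect fifth above A (iii), so the chord functions as an applied dominant of iii.
With D in the bass the chord is in third inversion, so the figured bass is 42.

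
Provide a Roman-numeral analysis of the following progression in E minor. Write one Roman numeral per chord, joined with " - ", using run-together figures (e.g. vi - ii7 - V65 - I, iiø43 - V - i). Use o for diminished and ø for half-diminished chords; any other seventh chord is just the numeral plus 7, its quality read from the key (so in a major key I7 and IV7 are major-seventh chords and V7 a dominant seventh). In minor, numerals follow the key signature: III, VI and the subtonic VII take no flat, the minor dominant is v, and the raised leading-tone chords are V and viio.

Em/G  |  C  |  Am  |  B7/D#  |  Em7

i6 - VI - iv - V65 - i7

Em/G: minor triad on E = scale degree 1 → i6.
C: major triad on C = scale degree 6 → VI.
Am: root A is the subdominant; minor triad there is iv.
B7/D# has root B, degree 5 in E minor, so V65.
Em7: root E is the tonic; minor seventh chord there is i7.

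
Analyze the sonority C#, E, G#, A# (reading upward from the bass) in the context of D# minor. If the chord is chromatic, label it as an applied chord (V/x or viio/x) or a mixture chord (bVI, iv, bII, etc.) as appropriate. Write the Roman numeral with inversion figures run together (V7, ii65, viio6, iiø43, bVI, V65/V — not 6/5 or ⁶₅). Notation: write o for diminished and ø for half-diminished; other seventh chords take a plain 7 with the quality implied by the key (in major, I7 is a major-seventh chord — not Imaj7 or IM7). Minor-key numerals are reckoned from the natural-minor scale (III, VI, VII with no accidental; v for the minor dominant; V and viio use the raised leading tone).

Stacked in thirds the chord is A#-C#-E-G#: a half-diminished seventh chord on A#.
A# sits a half step below B (VI in D# minor); a diminished chord there is the applied leading-tone chord of VI.
With C# in the bass the chord is in first inversion, so the figured bass is 65.

viiø65/VI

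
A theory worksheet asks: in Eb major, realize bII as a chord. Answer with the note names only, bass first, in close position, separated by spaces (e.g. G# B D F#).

Fb Ab Cb

Scale degree 2 in Eb major is F; lowering it a half step gives Fb. bII is the Neapolitan chord — a major triad on the lowered second degree.
So the chord is Fb-Ab-Cb, a major triad.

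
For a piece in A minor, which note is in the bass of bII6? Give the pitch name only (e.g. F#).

D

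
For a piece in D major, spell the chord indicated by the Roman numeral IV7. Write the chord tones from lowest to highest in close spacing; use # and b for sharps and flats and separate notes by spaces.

G B D F#

In D major, the subdominant is G, and the diatonic chord built there is a major seventh chord.
Stacking thirds from G gives G-B-D-F#.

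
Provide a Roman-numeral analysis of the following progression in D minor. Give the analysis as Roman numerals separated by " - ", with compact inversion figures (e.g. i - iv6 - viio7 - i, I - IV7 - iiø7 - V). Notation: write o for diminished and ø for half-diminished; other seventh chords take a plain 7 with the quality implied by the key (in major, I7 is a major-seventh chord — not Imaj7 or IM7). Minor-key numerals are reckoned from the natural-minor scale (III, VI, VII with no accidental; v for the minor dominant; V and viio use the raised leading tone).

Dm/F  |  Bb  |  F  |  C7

i6 - VI - III - VII7

Dm/F has root D, degree 1 in D minor, so i6.
Bb has root Bb, degree 6 in D minor, so VI.
F: root F is the mediant; major triad there is III.
C7: root C is the subtonic; dominant seventh chord there is VII7.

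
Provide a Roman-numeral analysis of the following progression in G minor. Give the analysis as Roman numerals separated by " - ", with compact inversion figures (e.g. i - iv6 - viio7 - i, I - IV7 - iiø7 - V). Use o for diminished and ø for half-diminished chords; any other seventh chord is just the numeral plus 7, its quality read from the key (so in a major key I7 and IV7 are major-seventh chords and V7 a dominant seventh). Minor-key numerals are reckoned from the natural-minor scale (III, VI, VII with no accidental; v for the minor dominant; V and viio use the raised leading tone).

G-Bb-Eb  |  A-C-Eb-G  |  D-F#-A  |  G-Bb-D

G-Bb-Eb: root Eb is the submediant; major triad there is VI6.
A-C-Eb-G: root A is the supertonic; half-diminished seventh chord there is iiø7.
D-F#-A has root D, degree 5 in G minor, so V.
G-Bb-D has root G, degree 1 in G minor, so i.

VI6 - iiø7 - V - i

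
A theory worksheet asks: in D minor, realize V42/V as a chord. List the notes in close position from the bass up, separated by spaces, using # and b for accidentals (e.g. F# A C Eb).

V42/V is a secondary dominant — the dominant seventh of V. V in D minor is A, so the applied chord's root is E, a perfect fifth above.
Building a dominant seventh chord on E gives E-G#-B-D.
With the 42 figure the chord is in third inversion; from the bass D upward in close position it reads D-E-G#-B.

D E G# B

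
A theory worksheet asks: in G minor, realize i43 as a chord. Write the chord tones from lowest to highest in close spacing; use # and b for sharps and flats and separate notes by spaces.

In G minor, the first degree is G, and the diatonic chord built there is a minor seventh chord.
That chord is spelled G-Bb-D-F.
With the 43 figure the chord is in second inversion; from the bass D upward in close position it reads D-F-G-Bb.

D F G Bb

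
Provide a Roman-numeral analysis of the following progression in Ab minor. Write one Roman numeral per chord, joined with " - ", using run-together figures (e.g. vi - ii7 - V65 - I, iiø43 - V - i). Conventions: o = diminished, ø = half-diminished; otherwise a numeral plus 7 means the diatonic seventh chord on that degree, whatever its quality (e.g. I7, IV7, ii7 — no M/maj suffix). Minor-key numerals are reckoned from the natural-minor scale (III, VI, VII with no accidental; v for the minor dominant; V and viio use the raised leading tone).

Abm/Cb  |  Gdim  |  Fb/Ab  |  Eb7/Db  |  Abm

i6 - viio - VI6 - V42 - i

Abm/Cb: minor triad on Ab = scale degree 1 → i6.
Gdim: root G is the leading tone; diminished triad there is viio.
Fb/Ab: root Fb is the submediant; major triad there is VI6.
Eb7/Db: root Eb is the dominant; dominant seventh chord there is V42.
Abm has root Ab, degree 1 in Ab minor, so i.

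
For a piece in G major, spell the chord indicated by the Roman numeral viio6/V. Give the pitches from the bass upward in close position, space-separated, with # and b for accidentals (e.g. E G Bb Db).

viio6/V is a secondary leading-tone chord. The target V is D in G major; the applied chord is rooted a semitone below, on C#.
Building a diminished triad on C# gives C#-E-G.
The figured bass 6 indicates first inversion, placing the third (E) in the bass: E-G-C#.

E G C#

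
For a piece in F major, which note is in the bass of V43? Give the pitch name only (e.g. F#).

G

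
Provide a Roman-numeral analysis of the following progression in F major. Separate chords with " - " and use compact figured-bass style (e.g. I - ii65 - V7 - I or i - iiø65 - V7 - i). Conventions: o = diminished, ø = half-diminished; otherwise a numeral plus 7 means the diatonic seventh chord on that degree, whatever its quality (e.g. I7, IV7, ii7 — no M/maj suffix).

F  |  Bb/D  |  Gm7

F: major triad on F = scale degree 1 → I.
Bb/D: major triad on Bb = scale degree 4 → IV6.
Gm7: root G is the supertonic; minor seventh chord there is ii7.

I - IV6 - ii7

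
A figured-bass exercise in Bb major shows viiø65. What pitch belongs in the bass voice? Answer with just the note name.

C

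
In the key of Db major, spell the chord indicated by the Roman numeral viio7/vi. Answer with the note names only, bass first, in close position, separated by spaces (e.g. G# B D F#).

A C Eb Gb

viio7/vi is a secondary leading-tone chord. The target vi is Bb in Db major; the applied chord is rooted a semitone below, on A.
Building a fully diminished seventh chord on A gives A-C-Eb-Gb.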